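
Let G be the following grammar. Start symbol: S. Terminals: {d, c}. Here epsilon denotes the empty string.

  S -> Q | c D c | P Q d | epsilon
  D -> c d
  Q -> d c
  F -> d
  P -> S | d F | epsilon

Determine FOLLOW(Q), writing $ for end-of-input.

FIRST(D): from D->c d we get {c}. So FIRST(D) = {c}.
FIRST(Q): from Q->d c we get {d}. So FIRST(Q) = {d}.
FIRST(F): from F->d we get {d}. So FIRST(F) = {d}.
FIRST(S): from S->Q we get {d}; from S->c D c we get {c}; from S->P Q d we get {c, d}; from S->epsilon we get {epsilon}. So FIRST(S) = {epsilon, c, d}.
FIRST(P): from P->S we get {epsilon, c, d}; from P->d F we get {d}; from P->epsilon we get {epsilon}. So FIRST(P) = {epsilon, c, d}.
FOLLOW(S) includes $ since S is the start symbol.
FOLLOW(D): in S->c D c, D is followed by c with FIRST {c}. Thus FOLLOW(D) = {c}.
FOLLOW(P): in S->P Q d, P is followed by Q d with FIRST {d}. Thus FOLLOW(P) = {d}.
FOLLOW(S): in P->S, the suffix after S is empty, so FOLLOW(S) ⊇ FOLLOW(P) = {d}. Thus FOLLOW(S) = {$, d}.
FOLLOW(Q): in S->Q, the suffix after Q is empty, so FOLLOW(Q) ⊇ FOLLOW(S) = {$, d}; in S->P Q d, Q is followed by d with FIRST {d}. Thus FOLLOW(Q) = {$, d}.
FOLLOW(F): in P->d F, the suffix after F is empty, so FOLLOW(F) ⊇ FOLLOW(P) = {d}. Thus FOLLOW(F) = {d}.

{$, d}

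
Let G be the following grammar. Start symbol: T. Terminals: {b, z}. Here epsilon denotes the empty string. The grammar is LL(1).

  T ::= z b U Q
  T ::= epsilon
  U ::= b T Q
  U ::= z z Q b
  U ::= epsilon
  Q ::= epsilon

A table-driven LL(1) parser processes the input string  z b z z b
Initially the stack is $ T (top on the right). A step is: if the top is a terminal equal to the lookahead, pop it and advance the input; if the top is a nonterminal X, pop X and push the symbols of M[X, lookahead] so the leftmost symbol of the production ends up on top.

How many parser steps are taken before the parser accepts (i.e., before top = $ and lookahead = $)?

step 1: stack=$ T  input=z b z z b $  — expand T ::= z b U Q
step 2: stack=$ Q U b z  input=z b z z b $  — match z
step 3: stack=$ Q U b  input=b z z b $  — match b
step 4: stack=$ Q U  input=z z b $  — expand U ::= z z Q b
step 5: stack=$ Q b Q z z  input=z z b $  — match z
step 6: stack=$ Q b Q z  input=z b $  — match z
step 7: stack=$ Q b Q  input=b $  — expand Q ::= epsilon
step 8: stack=$ Q b  input=b $  — match b
step 9: stack=$ Q  input=$  — expand Q ::= epsilon
Accept reached after 9 steps.

9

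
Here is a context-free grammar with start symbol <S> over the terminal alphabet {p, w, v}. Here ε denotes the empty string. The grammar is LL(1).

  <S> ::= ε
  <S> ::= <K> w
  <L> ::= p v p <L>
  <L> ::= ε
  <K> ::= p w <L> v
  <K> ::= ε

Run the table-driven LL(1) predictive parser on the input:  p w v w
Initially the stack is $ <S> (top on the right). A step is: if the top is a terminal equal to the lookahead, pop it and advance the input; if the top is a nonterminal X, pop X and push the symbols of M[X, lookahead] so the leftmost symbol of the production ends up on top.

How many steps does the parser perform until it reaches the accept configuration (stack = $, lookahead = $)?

step 1: stack=$ <S>  input=p w v w $  — expand <S> ::= <K> w
step 2: stack=$ w <K>  input=p w v w $  — expand <K> ::= p w <L> v
step 3: stack=$ w v <L> w p  input=p w v w $  — match p
step 4: stack=$ w v <L> w  input=w v w $  — match w
step 5: stack=$ w v <L>  input=v w $  — expand <L> ::= ε
step 6: stack=$ w v  input=v w $  — match v
step 7: stack=$ w  input=w $  — match w
Accept reached after 7 steps.

7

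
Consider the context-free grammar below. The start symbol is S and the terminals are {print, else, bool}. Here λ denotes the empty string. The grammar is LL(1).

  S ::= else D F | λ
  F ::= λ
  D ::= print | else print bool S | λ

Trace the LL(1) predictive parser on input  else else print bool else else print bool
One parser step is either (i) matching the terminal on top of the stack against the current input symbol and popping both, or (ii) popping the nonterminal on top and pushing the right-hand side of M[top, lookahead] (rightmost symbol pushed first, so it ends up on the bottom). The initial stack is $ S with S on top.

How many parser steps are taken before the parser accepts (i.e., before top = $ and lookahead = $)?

      Stack                    Input                                        Action
   1  $ S                      else else print bool else else print bool $  expand S ::= else D F
   2  $ F D else               else else print bool else else print bool $  match else
   3  $ F D                    else print bool else else print bool $       expand D ::= else print bool S
   4  $ F S bool print else    else print bool else else print bool $       match else
   5  $ F S bool print         print bool else else print bool $            match print
   6  $ F S bool               bool else else print bool $                  match bool
   7  $ F S                    else else print bool $                       expand S ::= else D F
   8  $ F F D else             else else print bool $                       match else
   9  $ F F D                  else print bool $                            expand D ::= else print bool S
  10  $ F F S bool print else  else print bool $                            match else
  11  $ F F S bool print       print bool $                                 match print
  12  $ F F S bool             bool $                                       match bool
  13  $ F F S                  $                                            expand S ::= λ
  14  $ F F                    $                                            expand F ::= λ
  15  $ F                      $                                            expand F ::= λ
Accept reached after 15 steps.

15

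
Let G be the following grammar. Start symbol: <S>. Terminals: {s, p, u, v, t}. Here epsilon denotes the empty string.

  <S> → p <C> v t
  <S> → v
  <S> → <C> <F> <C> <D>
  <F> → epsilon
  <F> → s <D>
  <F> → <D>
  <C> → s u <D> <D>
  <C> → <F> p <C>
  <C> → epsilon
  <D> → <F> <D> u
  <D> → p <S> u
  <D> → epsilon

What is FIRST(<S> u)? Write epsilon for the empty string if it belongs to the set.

{p, s, u, v}

FIRST(<S>): from <S>→p <C> v t we get {p}; from <S>→v we get {v}; from <S>→<C> <F> <C> <D> we get {epsilon, p, s, u}. So FIRST(<S>) = {epsilon, p, s, u, v}.
FIRST(<F>): from <F>→epsilon we get {epsilon}; from <F>→s <D> we get {s}; from <F>→<D> we get {epsilon, p, s, u}. So FIRST(<F>) = {epsilon, p, s, u}.
FIRST(<C>): from <C>→s u <D> <D> we get {s}; from <C>→<F> p <C> we get {p, s, u}; from <C>→epsilon we get {epsilon}. So FIRST(<C>) = {epsilon, p, s, u}.
FIRST(<D>): from <D>→<F> <D> u we get {p, s, u}; from <D>→p <S> u we get {p}; from <D>→epsilon we get {epsilon}. So FIRST(<D>) = {epsilon, p, s, u}.
FIRST(<S> u): take FIRST of each symbol in turn, carrying on past any symbol whose FIRST contains epsilon; result {p, s, u, v}.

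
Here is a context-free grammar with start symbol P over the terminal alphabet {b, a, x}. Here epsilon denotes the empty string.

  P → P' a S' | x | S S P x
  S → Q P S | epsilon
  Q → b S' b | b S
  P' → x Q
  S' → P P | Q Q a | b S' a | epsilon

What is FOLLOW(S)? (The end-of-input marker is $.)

{a, b, x}

FIRST(Q) = {b}
FIRST(P') = {x}
FIRST(S) = {epsilon, b}  (via Q P S)
FIRST(P) = {b, x}  (via P' a S', S S P x)
FIRST(S') = {epsilon, b, x}  (via P P, Q Q a)
FOLLOW(P) includes $ since P is the start symbol.
FOLLOW(P'): in P→P' a S', P' is followed by a S' with FIRST {a}. Thus FOLLOW(P') = {a}.
FOLLOW(Q): in S→Q P S, Q is followed by P S with FIRST {b, x}; in P'→x Q, the suffix after Q is empty, so FOLLOW(Q) ⊇ FOLLOW(P') = {a}; in S'→Q Q a (occurrence 1), Q is followed by Q a with FIRST {b}; in S'→Q Q a (occurrence 2), Q is followed by a with FIRST {a}. Thus FOLLOW(Q) = {a, b, x}.
FOLLOW(S): in P→S S P x (occurrence 1), S is followed by S P x with FIRST {b, x}; in P→S S P x (occurrence 2), S is followed by P x with FIRST {b, x}; in S→Q P S, the suffix after S is empty (adds nothing new); in Q→b S, the suffix after S is empty, so FOLLOW(S) ⊇ FOLLOW(Q) = {a, b, x}. Thus FOLLOW(S) = {a, b, x}.
FOLLOW(P): in P→S S P x, P is followed by x with FIRST {x}; in S→Q P S, P is followed by S with FIRST {epsilon, b}; in S→Q P S, the suffix after P is nullable, so FOLLOW(P) ⊇ FOLLOW(S) = {a, b, x}; in S'→P P (occurrence 1), P is followed by P with FIRST {b, x}; in S'→P P (occurrence 2), the suffix after P is empty, so FOLLOW(P) ⊇ FOLLOW(S') = {$, a, b, x}. Thus FOLLOW(P) = {$, a, b, x}.
FOLLOW(S'): in P→P' a S', the suffix after S' is empty, so FOLLOW(S') ⊇ FOLLOW(P) = {$, a, b, x}; in Q→b S' b, S' is followed by b with FIRST {b}; in S'→b S' a, S' is followed by a with FIRST {a}. Thus FOLLOW(S') = {$, a, b, x}.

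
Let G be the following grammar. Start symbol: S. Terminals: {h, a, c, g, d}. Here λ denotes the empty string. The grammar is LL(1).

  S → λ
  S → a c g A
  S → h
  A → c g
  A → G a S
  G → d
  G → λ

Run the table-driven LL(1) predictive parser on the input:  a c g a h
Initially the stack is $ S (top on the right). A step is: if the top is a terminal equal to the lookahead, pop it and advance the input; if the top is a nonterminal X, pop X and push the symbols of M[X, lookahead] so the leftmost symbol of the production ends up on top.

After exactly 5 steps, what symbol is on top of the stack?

G

step 1: stack=$ S  input=a c g a h $  — expand S → a c g A
step 2: stack=$ A g c a  input=a c g a h $  — match a
step 3: stack=$ A g c  input=c g a h $  — match c
step 4: stack=$ A g  input=g a h $  — match g
step 5: stack=$ A  input=a h $  — expand A → G a S
Stack after step 5: $ S a G (top = G).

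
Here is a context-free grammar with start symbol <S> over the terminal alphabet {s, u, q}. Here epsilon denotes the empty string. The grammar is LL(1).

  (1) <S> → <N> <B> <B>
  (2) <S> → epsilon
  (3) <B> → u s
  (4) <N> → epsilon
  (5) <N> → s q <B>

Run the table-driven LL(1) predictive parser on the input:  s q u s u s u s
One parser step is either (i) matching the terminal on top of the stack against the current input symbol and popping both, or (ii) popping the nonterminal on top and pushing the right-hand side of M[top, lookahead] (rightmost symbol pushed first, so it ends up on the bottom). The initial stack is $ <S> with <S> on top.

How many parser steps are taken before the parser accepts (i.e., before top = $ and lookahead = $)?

step 1: stack=$ <S>  input=s q u s u s u s $  — expand <S> → <N> <B> <B>
step 2: stack=$ <B> <B> <N>  input=s q u s u s u s $  — expand <N> → s q <B>
step 3: stack=$ <B> <B> <B> q s  input=s q u s u s u s $  — match s
step 4: stack=$ <B> <B> <B> q  input=q u s u s u s $  — match q
step 5: stack=$ <B> <B> <B>  input=u s u s u s $  — expand <B> → u s
step 6: stack=$ <B> <B> s u  input=u s u s u s $  — match u
step 7: stack=$ <B> <B> s  input=s u s u s $  — match s
step 8: stack=$ <B> <B>  input=u s u s $  — expand <B> → u s
step 9: stack=$ <B> s u  input=u s u s $  — match u
step 10: stack=$ <B> s  input=s u s $  — match s
step 11: stack=$ <B>  input=u s $  — expand <B> → u s
step 12: stack=$ s u  input=u s $  — match u
step 13: stack=$ s  input=s $  — match s
Accept reached after 13 steps.

13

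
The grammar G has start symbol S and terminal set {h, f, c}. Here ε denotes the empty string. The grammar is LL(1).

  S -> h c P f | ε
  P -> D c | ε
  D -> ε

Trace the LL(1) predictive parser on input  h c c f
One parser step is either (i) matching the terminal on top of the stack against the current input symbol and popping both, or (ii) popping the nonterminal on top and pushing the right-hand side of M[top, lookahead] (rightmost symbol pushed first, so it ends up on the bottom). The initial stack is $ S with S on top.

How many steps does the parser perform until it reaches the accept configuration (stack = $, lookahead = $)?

7

step 1: stack=$ S  input=h c c f $  — expand S -> h c P f
step 2: stack=$ f P c h  input=h c c f $  — match h
step 3: stack=$ f P c  input=c c f $  — match c
step 4: stack=$ f P  input=c f $  — expand P -> D c
step 5: stack=$ f c D  input=c f $  — expand D -> ε
step 6: stack=$ f c  input=c f $  — match c
step 7: stack=$ f  input=f $  — match f
Accept reached after 7 steps.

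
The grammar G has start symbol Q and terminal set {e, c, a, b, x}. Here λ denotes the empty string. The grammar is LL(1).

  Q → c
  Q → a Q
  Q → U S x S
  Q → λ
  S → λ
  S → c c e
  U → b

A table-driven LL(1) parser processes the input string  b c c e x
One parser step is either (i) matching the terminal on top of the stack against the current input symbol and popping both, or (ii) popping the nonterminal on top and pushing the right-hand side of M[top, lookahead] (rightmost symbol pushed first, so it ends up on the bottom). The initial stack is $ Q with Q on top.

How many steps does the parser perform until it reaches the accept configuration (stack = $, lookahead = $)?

step 1: stack=$ Q  input=b c c e x $  — expand Q → U S x S
step 2: stack=$ S x S U  input=b c c e x $  — expand U → b
step 3: stack=$ S x S b  input=b c c e x $  — match b
step 4: stack=$ S x S  input=c c e x $  — expand S → c c e
step 5: stack=$ S x e c c  input=c c e x $  — match c
step 6: stack=$ S x e c  input=c e x $  — match c
step 7: stack=$ S x e  input=e x $  — match e
step 8: stack=$ S x  input=x $  — match x
step 9: stack=$ S  input=$  — expand S → λ
Accept reached after 9 steps.

9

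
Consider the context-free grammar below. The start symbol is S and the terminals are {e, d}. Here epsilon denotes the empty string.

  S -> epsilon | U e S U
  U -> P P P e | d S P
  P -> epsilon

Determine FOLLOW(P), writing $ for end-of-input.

{$, d, e}

FIRST(P): from P->epsilon we get {epsilon}. So FIRST(P) = {epsilon}.
FIRST(U): from U->P P P e we get {e}; from U->d S P we get {d}. So FIRST(U) = {d, e}.
FIRST(S): from S->epsilon we get {epsilon}; from S->U e S U we get {d, e}. So FIRST(S) = {epsilon, d, e}.
FOLLOW(S) includes $ since S is the start symbol.
FOLLOW(S): in S->U e S U, S is followed by U with FIRST {d, e}; in U->d S P, S is followed by P with FIRST {epsilon}; in U->d S P, the suffix after S is nullable, so FOLLOW(S) ⊇ FOLLOW(U) = {$, d, e}. Thus FOLLOW(S) = {$, d, e}.
FOLLOW(U): in S->U e S U (occurrence 1), U is followed by e S U with FIRST {e}; in S->U e S U (occurrence 2), the suffix after U is empty, so FOLLOW(U) ⊇ FOLLOW(S) = {$, d, e}. Thus FOLLOW(U) = {$, d, e}.
FOLLOW(P): in U->P P P e (occurrence 1), P is followed by P P e with FIRST {e}; in U->P P P e (occurrence 2), P is followed by P e with FIRST {e}; in U->P P P e (occurrence 3), P is followed by e with FIRST {e}; in U->d S P, the suffix after P is empty, so FOLLOW(P) ⊇ FOLLOW(U) = {$, d, e}. Thus FOLLOW(P) = {$, d, e}.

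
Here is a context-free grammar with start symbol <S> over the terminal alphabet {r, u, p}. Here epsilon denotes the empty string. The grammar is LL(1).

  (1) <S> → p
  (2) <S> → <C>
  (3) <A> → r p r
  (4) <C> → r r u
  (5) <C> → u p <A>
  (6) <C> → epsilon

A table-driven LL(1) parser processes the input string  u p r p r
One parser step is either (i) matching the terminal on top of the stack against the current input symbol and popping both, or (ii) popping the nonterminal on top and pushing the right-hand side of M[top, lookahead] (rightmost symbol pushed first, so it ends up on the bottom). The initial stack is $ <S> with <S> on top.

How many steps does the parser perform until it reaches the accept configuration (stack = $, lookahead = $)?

8

     Stack      Input        Action
  1  $ <S>      u p r p r $  expand <S> → <C>
  2  $ <C>      u p r p r $  expand <C> → u p <A>
  3  $ <A> p u  u p r p r $  match u
  4  $ <A> p    p r p r $    match p
  5  $ <A>      r p r $      expand <A> → r p r
  6  $ r p r    r p r $      match r
  7  $ r p      p r $        match p
  8  $ r        r $          match r
Accept reached after 8 steps.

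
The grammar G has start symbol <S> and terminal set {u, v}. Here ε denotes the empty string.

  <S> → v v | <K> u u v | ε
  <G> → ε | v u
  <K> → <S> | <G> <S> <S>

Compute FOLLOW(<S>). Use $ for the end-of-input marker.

FIRST(<G>): from <G>→ε we get {ε}; from <G>→v u we get {v}. So FIRST(<G>) = {ε, v}.
FIRST(<S>): from <S>→v v we get {v}; from <S>→<K> u u v we get {u, v}; from <S>→ε we get {ε}. So FIRST(<S>) = {ε, u, v}.
FIRST(<K>): from <K>→<S> we get {ε, u, v}; from <K>→<G> <S> <S> we get {ε, u, v}. So FIRST(<K>) = {ε, u, v}.
FOLLOW(<S>) includes $ since <S> is the start symbol.
FOLLOW(<K>): in <S>→<K> u u v, <K> is followed by u u v with FIRST {u}. Thus FOLLOW(<K>) = {u}.
FOLLOW(<S>): in <K>→<S>, the suffix after <S> is empty, so FOLLOW(<S>) ⊇ FOLLOW(<K>) = {u}; in <K>→<G> <S> <S> (occurrence 1), <S> is followed by <S> with FIRST {ε, u, v}; in <K>→<G> <S> <S> (occurrence 1), the suffix after <S> is nullable, so FOLLOW(<S>) ⊇ FOLLOW(<K>) = {u}; in <K>→<G> <S> <S> (occurrence 2), the suffix after <S> is empty, so FOLLOW(<S>) ⊇ FOLLOW(<K>) = {u}. Thus FOLLOW(<S>) = {$, u, v}.
FOLLOW(<G>): in <K>→<G> <S> <S>, <G> is followed by <S> <S> with FIRST {ε, u, v}; in <K>→<G> <S> <S>, the suffix after <G> is nullable, so FOLLOW(<G>) ⊇ FOLLOW(<K>) = {u}. Thus FOLLOW(<G>) = {u, v}.

{$, u, v}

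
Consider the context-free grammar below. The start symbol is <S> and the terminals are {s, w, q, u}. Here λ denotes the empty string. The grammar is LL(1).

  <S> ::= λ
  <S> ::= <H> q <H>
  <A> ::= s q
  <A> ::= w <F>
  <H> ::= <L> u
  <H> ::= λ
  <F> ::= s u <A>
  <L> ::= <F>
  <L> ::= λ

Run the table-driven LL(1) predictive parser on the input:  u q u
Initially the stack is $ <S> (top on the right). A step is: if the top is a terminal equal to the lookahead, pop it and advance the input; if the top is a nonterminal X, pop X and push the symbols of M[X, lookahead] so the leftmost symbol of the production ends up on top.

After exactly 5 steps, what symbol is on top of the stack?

<H>

     Stack          Input    Action
  1  $ <S>          u q u $  expand <S> ::= <H> q <H>
  2  $ <H> q <H>    u q u $  expand <H> ::= <L> u
  3  $ <H> q u <L>  u q u $  expand <L> ::= λ
  4  $ <H> q u      u q u $  match u
  5  $ <H> q        q u $    match q
Stack after step 5: $ <H> (top = <H>).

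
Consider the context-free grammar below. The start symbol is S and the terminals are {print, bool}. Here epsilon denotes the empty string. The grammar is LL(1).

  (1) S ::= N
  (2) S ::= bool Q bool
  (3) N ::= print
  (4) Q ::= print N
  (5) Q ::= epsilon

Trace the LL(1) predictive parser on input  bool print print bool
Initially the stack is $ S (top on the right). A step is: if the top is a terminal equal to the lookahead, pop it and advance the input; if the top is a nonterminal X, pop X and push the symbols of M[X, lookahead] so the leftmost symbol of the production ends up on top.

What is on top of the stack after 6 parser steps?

     Stack           Input                    Action
  1  $ S             bool print print bool $  expand S ::= bool Q bool
  2  $ bool Q bool   bool print print bool $  match bool
  3  $ bool Q        print print bool $       expand Q ::= print N
  4  $ bool N print  print print bool $       match print
  5  $ bool N        print bool $             expand N ::= print
  6  $ bool print    print bool $             match print
Stack after step 6: $ bool (top = bool).

bool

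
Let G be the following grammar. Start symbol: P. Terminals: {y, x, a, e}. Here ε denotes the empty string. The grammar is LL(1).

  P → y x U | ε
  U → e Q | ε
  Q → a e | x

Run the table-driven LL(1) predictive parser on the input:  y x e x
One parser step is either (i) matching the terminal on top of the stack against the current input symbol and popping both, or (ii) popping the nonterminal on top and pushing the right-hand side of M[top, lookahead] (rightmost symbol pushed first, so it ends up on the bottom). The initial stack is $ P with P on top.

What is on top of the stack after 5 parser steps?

     Stack    Input      Action
  1  $ P      y x e x $  expand P → y x U
  2  $ U x y  y x e x $  match y
  3  $ U x    x e x $    match x
  4  $ U      e x $      expand U → e Q
  5  $ Q e    e x $      match e
Stack after step 5: $ Q (top = Q).

Q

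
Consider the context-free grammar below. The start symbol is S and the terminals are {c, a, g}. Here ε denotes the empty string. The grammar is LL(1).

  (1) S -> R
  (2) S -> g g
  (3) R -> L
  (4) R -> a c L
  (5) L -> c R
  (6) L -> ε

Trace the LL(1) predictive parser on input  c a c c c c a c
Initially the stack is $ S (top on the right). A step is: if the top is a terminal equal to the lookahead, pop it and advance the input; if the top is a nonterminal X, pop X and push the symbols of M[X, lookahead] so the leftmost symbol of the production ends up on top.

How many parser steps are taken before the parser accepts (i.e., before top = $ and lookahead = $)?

19

      Stack    Input              Action
   1  $ S      c a c c c c a c $  expand S -> R
   2  $ R      c a c c c c a c $  expand R -> L
   3  $ L      c a c c c c a c $  expand L -> c R
   4  $ R c    c a c c c c a c $  match c
   5  $ R      a c c c c a c $    expand R -> a c L
   6  $ L c a  a c c c c a c $    match a
   7  $ L c    c c c c a c $      match c
   8  $ L      c c c a c $        expand L -> c R
   9  $ R c    c c c a c $        match c
  10  $ R      c c a c $          expand R -> L
  11  $ L      c c a c $          expand L -> c R
  12  $ R c    c c a c $          match c
  13  $ R      c a c $            expand R -> L
  14  $ L      c a c $            expand L -> c R
  15  $ R c    c a c $            match c
  16  $ R      a c $              expand R -> a c L
  17  $ L c a  a c $              match a
  18  $ L c    c $                match c
  19  $ L      $                  expand L -> ε
Accept reached after 19 steps.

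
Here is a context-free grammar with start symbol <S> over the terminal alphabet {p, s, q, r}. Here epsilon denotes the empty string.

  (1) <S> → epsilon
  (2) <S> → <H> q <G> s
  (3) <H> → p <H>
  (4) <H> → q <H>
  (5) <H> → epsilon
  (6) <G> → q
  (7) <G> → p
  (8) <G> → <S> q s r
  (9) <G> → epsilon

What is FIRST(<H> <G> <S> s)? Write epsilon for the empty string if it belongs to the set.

{p, q, s}

FIRST(<H>) = {epsilon, p, q}
FIRST(<S>) = {epsilon, p, q}  (via <H> q <G> s)
FIRST(<G>) = {epsilon, p, q}  (via <S> q s r)
FIRST(<H> <G> <S> s): take FIRST of each symbol in turn, carrying on past any symbol whose FIRST contains epsilon; result {p, q, s}.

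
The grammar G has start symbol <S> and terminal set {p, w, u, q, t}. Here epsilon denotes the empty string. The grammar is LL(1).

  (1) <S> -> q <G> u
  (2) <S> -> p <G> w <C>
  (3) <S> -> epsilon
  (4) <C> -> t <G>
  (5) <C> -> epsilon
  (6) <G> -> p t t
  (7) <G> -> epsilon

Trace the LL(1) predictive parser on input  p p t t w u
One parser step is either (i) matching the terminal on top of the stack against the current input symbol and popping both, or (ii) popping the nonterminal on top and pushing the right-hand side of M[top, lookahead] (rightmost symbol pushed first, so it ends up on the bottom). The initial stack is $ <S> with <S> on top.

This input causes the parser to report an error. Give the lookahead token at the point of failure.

u

     Stack          Input          Action
  1  $ <S>          p p t t w u $  expand <S> -> p <G> w <C>
  2  $ <C> w <G> p  p p t t w u $  match p
  3  $ <C> w <G>    p t t w u $    expand <G> -> p t t
  4  $ <C> w t t p  p t t w u $    match p
  5  $ <C> w t t    t t w u $      match t
  6  $ <C> w t      t w u $        match t
  7  $ <C> w        w u $          match w
  8  $ <C>          u $            error: M[<C>, u] is empty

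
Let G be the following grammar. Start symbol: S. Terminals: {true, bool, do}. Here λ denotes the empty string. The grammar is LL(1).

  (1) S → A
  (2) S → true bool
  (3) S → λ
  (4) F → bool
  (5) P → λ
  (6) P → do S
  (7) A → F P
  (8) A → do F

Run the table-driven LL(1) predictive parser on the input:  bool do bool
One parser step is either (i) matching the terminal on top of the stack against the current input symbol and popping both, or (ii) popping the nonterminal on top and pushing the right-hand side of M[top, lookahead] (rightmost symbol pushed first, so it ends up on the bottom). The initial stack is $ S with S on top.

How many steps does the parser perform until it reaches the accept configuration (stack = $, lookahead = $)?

11

      Stack     Input           Action
   1  $ S       bool do bool $  expand S → A
   2  $ A       bool do bool $  expand A → F P
   3  $ P F     bool do bool $  expand F → bool
   4  $ P bool  bool do bool $  match bool
   5  $ P       do bool $       expand P → do S
   6  $ S do    do bool $       match do
   7  $ S       bool $          expand S → A
   8  $ A       bool $          expand A → F P
   9  $ P F     bool $          expand F → bool
  10  $ P bool  bool $          match bool
  11  $ P       $               expand P → λ
Accept reached after 11 steps.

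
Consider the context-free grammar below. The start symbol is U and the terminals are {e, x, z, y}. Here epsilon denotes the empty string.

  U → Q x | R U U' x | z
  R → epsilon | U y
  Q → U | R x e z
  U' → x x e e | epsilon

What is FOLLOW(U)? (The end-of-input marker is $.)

FIRST(U'): from U'→x x e e we get {x}; from U'→epsilon we get {epsilon}. So FIRST(U') = {epsilon, x}.
FIRST(U): from U→Q x we get {x, z}; from U→R U U' x we get {x, z}; from U→z we get {z}. So FIRST(U) = {x, z}.
FIRST(R): from R→epsilon we get {epsilon}; from R→U y we get {x, z}. So FIRST(R) = {epsilon, x, z}.
FIRST(Q): from Q→U we get {x, z}; from Q→R x e z we get {x, z}. So FIRST(Q) = {x, z}.
FOLLOW(U) includes $ since U is the start symbol.
FOLLOW(R): in U→R U U' x, R is followed by U U' x with FIRST {x, z}; in Q→R x e z, R is followed by x e z with FIRST {x}. Thus FOLLOW(R) = {x, z}.
FOLLOW(Q): in U→Q x, Q is followed by x with FIRST {x}. Thus FOLLOW(Q) = {x}.
FOLLOW(U): in U→R U U' x, U is followed by U' x with FIRST {x}; in R→U y, U is followed by y with FIRST {y}; in Q→U, the suffix after U is empty, so FOLLOW(U) ⊇ FOLLOW(Q) = {x}. Thus FOLLOW(U) = {$, x, y}.
FOLLOW(U'): in U→R U U' x, U' is followed by x with FIRST {x}. Thus FOLLOW(U') = {x}.

{$, x, y}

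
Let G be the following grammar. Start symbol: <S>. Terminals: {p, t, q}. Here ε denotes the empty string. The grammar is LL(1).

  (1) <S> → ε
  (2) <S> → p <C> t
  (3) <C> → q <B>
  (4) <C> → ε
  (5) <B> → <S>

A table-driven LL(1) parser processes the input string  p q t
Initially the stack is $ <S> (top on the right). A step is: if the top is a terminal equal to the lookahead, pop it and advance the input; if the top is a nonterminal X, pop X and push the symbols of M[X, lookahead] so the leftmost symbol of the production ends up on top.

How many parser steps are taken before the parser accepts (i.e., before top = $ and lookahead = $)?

     Stack      Input    Action
  1  $ <S>      p q t $  expand <S> → p <C> t
  2  $ t <C> p  p q t $  match p
  3  $ t <C>    q t $    expand <C> → q <B>
  4  $ t <B> q  q t $    match q
  5  $ t <B>    t $      expand <B> → <S>
  6  $ t <S>    t $      expand <S> → ε
  7  $ t        t $      match t
Accept reached after 7 steps.

7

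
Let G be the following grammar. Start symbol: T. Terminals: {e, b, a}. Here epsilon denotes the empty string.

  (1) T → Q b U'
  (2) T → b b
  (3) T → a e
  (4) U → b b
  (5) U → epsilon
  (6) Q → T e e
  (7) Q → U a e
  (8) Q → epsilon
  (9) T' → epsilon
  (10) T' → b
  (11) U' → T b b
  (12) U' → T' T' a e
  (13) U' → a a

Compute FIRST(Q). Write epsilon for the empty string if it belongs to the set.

{epsilon, a, b}

FIRST(U) = {epsilon, b}
FIRST(T') = {epsilon, b}
FIRST(T) = {a, b}  (via Q b U')
FIRST(Q) = {epsilon, a, b}  (via T e e, U a e)
FIRST(U') = {a, b}  (via T b b, T' T' a e)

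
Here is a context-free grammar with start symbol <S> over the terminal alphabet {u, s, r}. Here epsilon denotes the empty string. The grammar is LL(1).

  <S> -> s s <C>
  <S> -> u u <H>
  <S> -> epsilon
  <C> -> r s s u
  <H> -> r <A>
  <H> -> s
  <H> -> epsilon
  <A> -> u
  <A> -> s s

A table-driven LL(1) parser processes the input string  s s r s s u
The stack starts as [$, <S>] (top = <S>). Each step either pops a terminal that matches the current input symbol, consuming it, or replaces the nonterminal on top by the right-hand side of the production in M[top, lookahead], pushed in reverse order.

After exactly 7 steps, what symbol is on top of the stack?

u

     Stack      Input          Action
  1  $ <S>      s s r s s u $  expand <S> -> s s <C>
  2  $ <C> s s  s s r s s u $  match s
  3  $ <C> s    s r s s u $    match s
  4  $ <C>      r s s u $      expand <C> -> r s s u
  5  $ u s s r  r s s u $      match r
  6  $ u s s    s s u $        match s
  7  $ u s      s u $          match s
Stack after step 7: $ u (top = u).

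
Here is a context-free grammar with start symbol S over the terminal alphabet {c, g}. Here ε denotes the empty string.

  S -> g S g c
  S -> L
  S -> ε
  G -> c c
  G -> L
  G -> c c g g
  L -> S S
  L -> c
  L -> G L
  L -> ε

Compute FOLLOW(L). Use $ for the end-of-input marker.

{$, c, g}

FIRST(S): from S->g S g c we get {g}; from S->L we get {ε, c, g}; from S->ε we get {ε}. So FIRST(S) = {ε, c, g}.
FIRST(G): from G->c c we get {c}; from G->L we get {ε, c, g}; from G->c c g g we get {c}. So FIRST(G) = {ε, c, g}.
FIRST(L): from L->S S we get {ε, c, g}; from L->c we get {c}; from L->G L we get {ε, c, g}; from L->ε we get {ε}. So FIRST(L) = {ε, c, g}.
FOLLOW(S) includes $ since S is the start symbol.
FOLLOW(S): in S->g S g c, S is followed by g c with FIRST {g}; in L->S S (occurrence 1), S is followed by S with FIRST {ε, c, g}; in L->S S (occurrence 1), the suffix after S is nullable, so FOLLOW(S) ⊇ FOLLOW(L) = {$, c, g}; in L->S S (occurrence 2), the suffix after S is empty, so FOLLOW(S) ⊇ FOLLOW(L) = {$, c, g}. Thus FOLLOW(S) = {$, c, g}.
FOLLOW(G): in L->G L, G is followed by L with FIRST {ε, c, g}; in L->G L, the suffix after G is nullable, so FOLLOW(G) ⊇ FOLLOW(L) = {$, c, g}. Thus FOLLOW(G) = {$, c, g}.
FOLLOW(L): in S->L, the suffix after L is empty, so FOLLOW(L) ⊇ FOLLOW(S) = {$, c, g}; in G->L, the suffix after L is empty, so FOLLOW(L) ⊇ FOLLOW(G) = {$, c, g}; in L->G L, the suffix after L is empty (adds nothing new). Thus FOLLOW(L) = {$, c, g}.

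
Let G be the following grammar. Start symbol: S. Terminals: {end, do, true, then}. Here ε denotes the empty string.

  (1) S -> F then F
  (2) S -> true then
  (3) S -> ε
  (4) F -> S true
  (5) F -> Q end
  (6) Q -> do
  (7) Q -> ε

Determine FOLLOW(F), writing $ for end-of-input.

{$, then, true}

FIRST(Q) = {ε, do}
FIRST(S) = {ε, do, end, true}  (via F then F)
FIRST(F) = {do, end, true}  (via S true, Q end)
FOLLOW(S) includes $ since S is the start symbol.
FOLLOW(S): in F->S true, S is followed by true with FIRST {true}. Thus FOLLOW(S) = {$, true}.
FOLLOW(F): in S->F then F (occurrence 1), F is followed by then F with FIRST {then}; in S->F then F (occurrence 2), the suffix after F is empty, so FOLLOW(F) ⊇ FOLLOW(S) = {$, true}. Thus FOLLOW(F) = {$, then, true}.
FOLLOW(Q): in F->Q end, Q is followed by end with FIRST {end}. Thus FOLLOW(Q) = {end}.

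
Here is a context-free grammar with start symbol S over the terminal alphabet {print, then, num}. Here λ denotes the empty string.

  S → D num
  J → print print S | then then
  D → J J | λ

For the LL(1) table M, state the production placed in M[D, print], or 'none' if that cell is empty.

D → J J

FIRST(J): from J→print print S we get {print}; from J→then then we get {then}. So FIRST(J) = {print, then}.
FIRST(D): from D→J J we get {print, then}; from D→λ we get {λ}. So FIRST(D) = {λ, print, then}.
FIRST(S): from S→D num we get {num, print, then}. So FIRST(S) = {num, print, then}.
FOLLOW(S) includes $ since S is the start symbol.
FOLLOW(D): in S→D num, D is followed by num with FIRST {num}. Thus FOLLOW(D) = {num}.
For D → J J: FIRST(J J) = {print, then}, so it goes in M[D, t] for t ∈ {print, then}.
For D → λ: FIRST(λ) = {λ}, so it goes in M[D, t] for t ∈ {}; since λ ∈ FIRST, also for every t ∈ FOLLOW(D) = {num}.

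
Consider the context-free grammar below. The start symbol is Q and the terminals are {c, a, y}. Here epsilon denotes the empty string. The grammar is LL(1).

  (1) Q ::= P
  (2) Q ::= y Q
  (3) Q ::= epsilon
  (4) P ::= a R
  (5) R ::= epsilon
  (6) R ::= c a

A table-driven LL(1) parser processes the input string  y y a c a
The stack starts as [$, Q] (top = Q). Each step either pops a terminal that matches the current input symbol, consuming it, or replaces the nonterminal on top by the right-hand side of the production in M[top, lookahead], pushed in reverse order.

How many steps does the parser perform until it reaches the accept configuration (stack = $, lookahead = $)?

10

step 1: stack=$ Q  input=y y a c a $  — expand Q ::= y Q
step 2: stack=$ Q y  input=y y a c a $  — match y
step 3: stack=$ Q  input=y a c a $  — expand Q ::= y Q
step 4: stack=$ Q y  input=y a c a $  — match y
step 5: stack=$ Q  input=a c a $  — expand Q ::= P
step 6: stack=$ P  input=a c a $  — expand P ::= a R
step 7: stack=$ R a  input=a c a $  — match a
step 8: stack=$ R  input=c a $  — expand R ::= c a
step 9: stack=$ a c  input=c a $  — match c
step 10: stack=$ a  input=a $  — match a
Accept reached after 10 steps.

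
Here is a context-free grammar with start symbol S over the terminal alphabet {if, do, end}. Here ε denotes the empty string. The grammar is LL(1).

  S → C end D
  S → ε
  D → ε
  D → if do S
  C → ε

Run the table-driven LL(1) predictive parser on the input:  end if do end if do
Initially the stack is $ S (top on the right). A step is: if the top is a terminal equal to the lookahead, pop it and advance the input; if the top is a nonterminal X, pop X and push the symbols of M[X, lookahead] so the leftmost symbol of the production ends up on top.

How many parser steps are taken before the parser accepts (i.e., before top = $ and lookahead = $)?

13

step 1: stack=$ S  input=end if do end if do $  — expand S → C end D
step 2: stack=$ D end C  input=end if do end if do $  — expand C → ε
step 3: stack=$ D end  input=end if do end if do $  — match end
step 4: stack=$ D  input=if do end if do $  — expand D → if do S
step 5: stack=$ S do if  input=if do end if do $  — match if
step 6: stack=$ S do  input=do end if do $  — match do
step 7: stack=$ S  input=end if do $  — expand S → C end D
step 8: stack=$ D end C  input=end if do $  — expand C → ε
step 9: stack=$ D end  input=end if do $  — match end
step 10: stack=$ D  input=if do $  — expand D → if do S
step 11: stack=$ S do if  input=if do $  — match if
step 12: stack=$ S do  input=do $  — match do
step 13: stack=$ S  input=$  — expand S → ε
Accept reached after 13 steps.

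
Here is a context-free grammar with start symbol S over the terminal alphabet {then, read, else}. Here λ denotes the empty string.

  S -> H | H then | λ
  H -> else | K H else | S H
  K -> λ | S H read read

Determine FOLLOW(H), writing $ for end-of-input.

FIRST(S): from S->H we get {else}; from S->H then we get {else}; from S->λ we get {λ}. So FIRST(S) = {λ, else}.
FIRST(H): from H->else we get {else}; from H->K H else we get {else}; from H->S H we get {else}. So FIRST(H) = {else}.
FIRST(K): from K->λ we get {λ}; from K->S H read read we get {else}. So FIRST(K) = {λ, else}.
FOLLOW(S) includes $ since S is the start symbol.
FOLLOW(S): in H->S H, S is followed by H with FIRST {else}; in K->S H read read, S is followed by H read read with FIRST {else}. Thus FOLLOW(S) = {$, else}.
FOLLOW(H): in S->H, the suffix after H is empty, so FOLLOW(H) ⊇ FOLLOW(S) = {$, else}; in S->H then, H is followed by then with FIRST {then}; in H->K H else, H is followed by else with FIRST {else}; in H->S H, the suffix after H is empty (adds nothing new); in K->S H read read, H is followed by read read with FIRST {read}. Thus FOLLOW(H) = {$, else, read, then}.
FOLLOW(K): in H->K H else, K is followed by H else with FIRST {else}. Thus FOLLOW(K) = {else}.

{$, else, read, then}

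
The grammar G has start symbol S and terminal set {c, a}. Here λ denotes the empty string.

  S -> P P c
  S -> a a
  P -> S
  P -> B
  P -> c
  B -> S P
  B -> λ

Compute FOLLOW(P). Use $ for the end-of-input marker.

FIRST(S) = {a, c}  (via P P c)
FIRST(B) = {λ, a, c}  (via S P)
FIRST(P) = {λ, a, c}  (via S, B)
FOLLOW(S) includes $ since S is the start symbol.
FOLLOW(S): in P->S, the suffix after S is empty, so FOLLOW(S) ⊇ FOLLOW(P) = {a, c}; in B->S P, S is followed by P with FIRST {λ, a, c}; in B->S P, the suffix after S is nullable, so FOLLOW(S) ⊇ FOLLOW(B) = {a, c}. Thus FOLLOW(S) = {$, a, c}.
FOLLOW(P): in S->P P c (occurrence 1), P is followed by P c with FIRST {a, c}; in S->P P c (occurrence 2), P is followed by c with FIRST {c}; in B->S P, the suffix after P is empty, so FOLLOW(P) ⊇ FOLLOW(B) = {a, c}. Thus FOLLOW(P) = {a, c}.
FOLLOW(B): in P->B, the suffix after B is empty, so FOLLOW(B) ⊇ FOLLOW(P) = {a, c}. Thus FOLLOW(B) = {a, c}.

{a, c}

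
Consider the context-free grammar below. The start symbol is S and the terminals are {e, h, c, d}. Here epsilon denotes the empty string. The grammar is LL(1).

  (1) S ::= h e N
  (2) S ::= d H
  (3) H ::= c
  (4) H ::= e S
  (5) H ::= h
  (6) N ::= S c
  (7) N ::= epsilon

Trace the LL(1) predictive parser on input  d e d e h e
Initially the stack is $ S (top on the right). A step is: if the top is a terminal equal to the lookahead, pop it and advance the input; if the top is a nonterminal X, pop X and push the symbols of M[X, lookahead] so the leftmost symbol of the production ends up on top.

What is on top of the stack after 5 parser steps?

step 1: stack=$ S  input=d e d e h e $  — expand S ::= d H
step 2: stack=$ H d  input=d e d e h e $  — match d
step 3: stack=$ H  input=e d e h e $  — expand H ::= e S
step 4: stack=$ S e  input=e d e h e $  — match e
step 5: stack=$ S  input=d e h e $  — expand S ::= d H
Stack after step 5: $ H d (top = d).

d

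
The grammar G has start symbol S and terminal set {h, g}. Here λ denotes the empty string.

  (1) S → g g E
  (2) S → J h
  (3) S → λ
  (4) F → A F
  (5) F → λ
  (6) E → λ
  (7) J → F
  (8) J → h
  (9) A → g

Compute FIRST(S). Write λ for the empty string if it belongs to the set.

{λ, g, h}

FIRST(E): from E→λ we get {λ}. So FIRST(E) = {λ}.
FIRST(A): from A→g we get {g}. So FIRST(A) = {g}.
FIRST(F): from F→A F we get {g}; from F→λ we get {λ}. So FIRST(F) = {λ, g}.
FIRST(J): from J→F we get {λ, g}; from J→h we get {h}. So FIRST(J) = {λ, g, h}.
FIRST(S): from S→g g E we get {g}; from S→J h we get {g, h}; from S→λ we get {λ}. So FIRST(S) = {λ, g, h}.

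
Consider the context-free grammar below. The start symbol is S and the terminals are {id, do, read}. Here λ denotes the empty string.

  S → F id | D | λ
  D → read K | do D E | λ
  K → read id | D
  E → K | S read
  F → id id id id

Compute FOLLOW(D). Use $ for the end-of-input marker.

{$, do, id, read}

FIRST(D) = {λ, do, read}
FIRST(F) = {id}
FIRST(S) = {λ, do, id, read}  (via F id, D)
FIRST(K) = {λ, do, read}  (via D)
FIRST(E) = {λ, do, id, read}  (via K, S read)
FOLLOW(S) includes $ since S is the start symbol.
FOLLOW(S): in E→S read, S is followed by read with FIRST {read}. Thus FOLLOW(S) = {$, read}.
FOLLOW(F): in S→F id, F is followed by id with FIRST {id}. Thus FOLLOW(F) = {id}.
FOLLOW(D): in S→D, the suffix after D is empty, so FOLLOW(D) ⊇ FOLLOW(S) = {$, read}; in D→do D E, D is followed by E with FIRST {λ, do, id, read}; in D→do D E, the suffix after D is nullable (adds nothing new); in K→D, the suffix after D is empty, so FOLLOW(D) ⊇ FOLLOW(K) = {$, do, id, read}. Thus FOLLOW(D) = {$, do, id, read}.
FOLLOW(E): in D→do D E, the suffix after E is empty, so FOLLOW(E) ⊇ FOLLOW(D) = {$, do, id, read}. Thus FOLLOW(E) = {$, do, id, read}.
FOLLOW(K): in D→read K, the suffix after K is empty, so FOLLOW(K) ⊇ FOLLOW(D) = {$, do, id, read}; in E→K, the suffix after K is empty, so FOLLOW(K) ⊇ FOLLOW(E) = {$, do, id, read}. Thus FOLLOW(K) = {$, do, id, read}.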